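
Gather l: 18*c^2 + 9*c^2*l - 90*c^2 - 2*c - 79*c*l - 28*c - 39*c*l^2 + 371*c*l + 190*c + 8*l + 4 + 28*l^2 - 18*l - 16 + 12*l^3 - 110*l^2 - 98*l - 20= -72*c^2 + 160*c + 12*l^3 + l^2*(-39*c - 82) + l*(9*c^2 + 292*c - 108) - 32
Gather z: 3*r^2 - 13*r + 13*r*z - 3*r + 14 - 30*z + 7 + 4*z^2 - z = 3*r^2 - 16*r + 4*z^2 + z*(13*r - 31) + 21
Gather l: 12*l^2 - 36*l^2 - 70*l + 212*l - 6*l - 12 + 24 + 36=-24*l^2 + 136*l + 48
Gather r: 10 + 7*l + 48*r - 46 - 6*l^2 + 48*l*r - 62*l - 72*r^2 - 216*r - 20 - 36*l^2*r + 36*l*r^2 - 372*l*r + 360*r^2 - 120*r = -6*l^2 - 55*l + r^2*(36*l + 288) + r*(-36*l^2 - 324*l - 288) - 56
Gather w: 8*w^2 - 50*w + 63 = 8*w^2 - 50*w + 63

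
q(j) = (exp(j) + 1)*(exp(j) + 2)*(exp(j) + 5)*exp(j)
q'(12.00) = 2806797835296815240109.93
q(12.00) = 701708081512456799182.54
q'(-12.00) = 0.00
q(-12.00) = 0.00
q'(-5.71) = 0.03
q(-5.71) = 0.03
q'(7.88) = 195887651005922.00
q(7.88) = 49008933853654.20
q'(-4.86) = 0.08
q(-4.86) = 0.08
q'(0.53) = 266.14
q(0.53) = 113.62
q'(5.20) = 4463095950.17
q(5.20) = 1127967729.93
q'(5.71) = 33879196532.25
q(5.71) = 8525592660.89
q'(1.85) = 14156.45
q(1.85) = 4445.09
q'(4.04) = 46226283.74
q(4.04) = 11951456.64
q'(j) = (exp(j) + 1)*(exp(j) + 2)*(exp(j) + 5)*exp(j) + (exp(j) + 1)*(exp(j) + 2)*exp(2*j) + (exp(j) + 1)*(exp(j) + 5)*exp(2*j) + (exp(j) + 2)*(exp(j) + 5)*exp(2*j) = (4*exp(3*j) + 24*exp(2*j) + 34*exp(j) + 10)*exp(j)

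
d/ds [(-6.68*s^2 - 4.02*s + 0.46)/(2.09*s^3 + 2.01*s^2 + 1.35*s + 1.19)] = (13.9612*s^4 + 16.8036*s^3 - 3.822*s^2 - 17.7476*s - 5.4048)/(4.3681*s^6 + 8.4018*s^5 + 9.6831*s^4 + 10.4012*s^3 + 6.6063*s^2 + 3.213*s + 1.4161)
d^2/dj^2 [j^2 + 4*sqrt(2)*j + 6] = 2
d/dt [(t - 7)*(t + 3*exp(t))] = t + (t - 7)*(3*exp(t) + 1) + 3*exp(t)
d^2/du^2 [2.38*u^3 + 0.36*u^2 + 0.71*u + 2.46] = 14.28*u + 0.72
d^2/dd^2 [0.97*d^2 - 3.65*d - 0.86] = 1.94000000000000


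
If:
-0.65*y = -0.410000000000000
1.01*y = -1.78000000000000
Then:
No Solution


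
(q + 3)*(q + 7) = q^2 + 10*q + 21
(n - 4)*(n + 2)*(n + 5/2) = n^3 + n^2/2 - 13*n - 20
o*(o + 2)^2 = o^3 + 4*o^2 + 4*o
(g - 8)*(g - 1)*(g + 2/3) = g^3 - 25*g^2/3 + 2*g + 16/3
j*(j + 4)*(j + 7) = j^3 + 11*j^2 + 28*j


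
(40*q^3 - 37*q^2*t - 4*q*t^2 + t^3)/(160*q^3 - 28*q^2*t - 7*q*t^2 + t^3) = (q - t)/(4*q - t)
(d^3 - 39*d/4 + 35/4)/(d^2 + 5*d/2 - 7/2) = d - 5/2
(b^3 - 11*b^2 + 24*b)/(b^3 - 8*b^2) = (b - 3)/b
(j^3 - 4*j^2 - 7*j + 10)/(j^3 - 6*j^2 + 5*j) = (j + 2)/j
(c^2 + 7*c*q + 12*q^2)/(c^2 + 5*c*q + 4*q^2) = (c + 3*q)/(c + q)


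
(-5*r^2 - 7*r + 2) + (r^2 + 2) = -4*r^2 - 7*r + 4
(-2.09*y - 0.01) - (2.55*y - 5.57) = 5.56 - 4.64*y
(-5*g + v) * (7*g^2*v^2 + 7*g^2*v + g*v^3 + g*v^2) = -35*g^3*v^2 - 35*g^3*v + 2*g^2*v^3 + 2*g^2*v^2 + g*v^4 + g*v^3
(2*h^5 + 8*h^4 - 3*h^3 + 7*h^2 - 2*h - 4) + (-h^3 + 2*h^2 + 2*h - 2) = 2*h^5 + 8*h^4 - 4*h^3 + 9*h^2 - 6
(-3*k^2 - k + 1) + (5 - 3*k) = -3*k^2 - 4*k + 6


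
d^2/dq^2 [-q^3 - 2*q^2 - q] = -6*q - 4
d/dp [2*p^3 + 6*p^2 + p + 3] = 6*p^2 + 12*p + 1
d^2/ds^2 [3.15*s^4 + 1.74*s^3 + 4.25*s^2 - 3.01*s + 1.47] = 37.8*s^2 + 10.44*s + 8.5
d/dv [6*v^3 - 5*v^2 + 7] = 2*v*(9*v - 5)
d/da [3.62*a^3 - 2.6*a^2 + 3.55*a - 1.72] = 10.86*a^2 - 5.2*a + 3.55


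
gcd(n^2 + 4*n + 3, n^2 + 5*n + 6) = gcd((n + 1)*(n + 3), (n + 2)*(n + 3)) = n + 3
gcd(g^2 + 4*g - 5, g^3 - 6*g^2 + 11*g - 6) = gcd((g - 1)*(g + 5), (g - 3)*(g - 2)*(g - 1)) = g - 1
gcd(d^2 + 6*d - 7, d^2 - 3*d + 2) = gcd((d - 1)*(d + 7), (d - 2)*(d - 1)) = d - 1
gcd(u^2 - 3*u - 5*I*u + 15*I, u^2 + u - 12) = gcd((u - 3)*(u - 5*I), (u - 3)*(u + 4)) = u - 3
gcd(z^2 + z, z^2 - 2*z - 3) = z + 1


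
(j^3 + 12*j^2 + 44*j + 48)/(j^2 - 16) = (j^2 + 8*j + 12)/(j - 4)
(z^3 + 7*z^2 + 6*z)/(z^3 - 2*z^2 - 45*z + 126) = z*(z^2 + 7*z + 6)/(z^3 - 2*z^2 - 45*z + 126)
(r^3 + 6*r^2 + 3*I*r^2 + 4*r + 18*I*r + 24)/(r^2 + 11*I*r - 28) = (r^2 + r*(6 - I) - 6*I)/(r + 7*I)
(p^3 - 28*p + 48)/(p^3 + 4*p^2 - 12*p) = (p - 4)/p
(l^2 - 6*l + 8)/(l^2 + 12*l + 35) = (l^2 - 6*l + 8)/(l^2 + 12*l + 35)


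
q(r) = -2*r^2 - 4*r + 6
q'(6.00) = -28.00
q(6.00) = -90.00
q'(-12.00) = 44.00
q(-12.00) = -234.00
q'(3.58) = -18.32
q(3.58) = -33.95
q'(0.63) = -6.52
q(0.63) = 2.69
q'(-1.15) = 0.60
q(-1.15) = 7.96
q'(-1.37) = 1.48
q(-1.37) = 7.73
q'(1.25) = -9.00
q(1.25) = -2.12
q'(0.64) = -6.56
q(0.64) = 2.62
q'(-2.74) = 6.96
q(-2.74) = 1.94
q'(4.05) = -20.20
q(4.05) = -43.00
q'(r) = -4*r - 4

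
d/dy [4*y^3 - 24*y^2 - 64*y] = 12*y^2 - 48*y - 64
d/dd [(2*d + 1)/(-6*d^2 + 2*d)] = (6*d^2 + 6*d - 1)/(2*d^2*(9*d^2 - 6*d + 1))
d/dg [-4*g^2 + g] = 1 - 8*g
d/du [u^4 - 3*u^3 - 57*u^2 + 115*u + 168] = 4*u^3 - 9*u^2 - 114*u + 115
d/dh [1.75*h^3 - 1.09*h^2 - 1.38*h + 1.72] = 5.25*h^2 - 2.18*h - 1.38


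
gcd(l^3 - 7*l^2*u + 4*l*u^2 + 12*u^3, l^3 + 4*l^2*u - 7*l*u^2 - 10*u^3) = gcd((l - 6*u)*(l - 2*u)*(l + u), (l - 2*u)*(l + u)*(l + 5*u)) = -l^2 + l*u + 2*u^2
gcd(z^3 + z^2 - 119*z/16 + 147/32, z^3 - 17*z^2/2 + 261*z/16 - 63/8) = z^2 - 5*z/2 + 21/16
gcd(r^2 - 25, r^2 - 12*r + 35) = r - 5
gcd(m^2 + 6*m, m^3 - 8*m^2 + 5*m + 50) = 1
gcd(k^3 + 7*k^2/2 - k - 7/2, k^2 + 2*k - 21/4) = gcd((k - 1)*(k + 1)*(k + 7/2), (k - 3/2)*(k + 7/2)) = k + 7/2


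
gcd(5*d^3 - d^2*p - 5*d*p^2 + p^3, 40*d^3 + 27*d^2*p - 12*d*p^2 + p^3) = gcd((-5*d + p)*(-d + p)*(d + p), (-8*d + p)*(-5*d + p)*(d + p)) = -5*d^2 - 4*d*p + p^2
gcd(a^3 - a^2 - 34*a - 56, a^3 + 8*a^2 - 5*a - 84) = a + 4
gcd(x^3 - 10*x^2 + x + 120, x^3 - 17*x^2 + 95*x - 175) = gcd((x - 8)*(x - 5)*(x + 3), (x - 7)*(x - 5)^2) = x - 5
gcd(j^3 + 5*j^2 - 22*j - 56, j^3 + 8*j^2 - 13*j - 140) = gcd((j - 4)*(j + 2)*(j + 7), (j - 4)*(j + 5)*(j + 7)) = j^2 + 3*j - 28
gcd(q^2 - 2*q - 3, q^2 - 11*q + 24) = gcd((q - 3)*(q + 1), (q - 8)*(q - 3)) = q - 3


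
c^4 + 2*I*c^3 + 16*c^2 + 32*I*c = c*(c - 4*I)*(c + 2*I)*(c + 4*I)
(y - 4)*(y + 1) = y^2 - 3*y - 4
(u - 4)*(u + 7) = u^2 + 3*u - 28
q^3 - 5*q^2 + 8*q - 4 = (q - 2)^2*(q - 1)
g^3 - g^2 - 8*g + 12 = (g - 2)^2*(g + 3)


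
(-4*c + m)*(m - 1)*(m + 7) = -4*c*m^2 - 24*c*m + 28*c + m^3 + 6*m^2 - 7*m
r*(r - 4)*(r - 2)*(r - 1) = r^4 - 7*r^3 + 14*r^2 - 8*r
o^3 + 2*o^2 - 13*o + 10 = (o - 2)*(o - 1)*(o + 5)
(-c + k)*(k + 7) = -c*k - 7*c + k^2 + 7*k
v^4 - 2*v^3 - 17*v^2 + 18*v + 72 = (v - 4)*(v - 3)*(v + 2)*(v + 3)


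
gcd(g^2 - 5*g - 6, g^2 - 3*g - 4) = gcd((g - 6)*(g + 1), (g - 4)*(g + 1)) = g + 1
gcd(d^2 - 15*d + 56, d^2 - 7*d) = d - 7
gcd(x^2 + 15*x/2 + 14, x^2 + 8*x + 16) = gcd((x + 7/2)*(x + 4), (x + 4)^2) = x + 4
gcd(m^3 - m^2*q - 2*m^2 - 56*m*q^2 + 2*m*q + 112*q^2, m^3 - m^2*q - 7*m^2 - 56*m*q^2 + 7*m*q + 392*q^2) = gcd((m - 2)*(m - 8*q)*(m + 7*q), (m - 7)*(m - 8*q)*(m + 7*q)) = -m^2 + m*q + 56*q^2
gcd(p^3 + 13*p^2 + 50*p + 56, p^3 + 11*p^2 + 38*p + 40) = p^2 + 6*p + 8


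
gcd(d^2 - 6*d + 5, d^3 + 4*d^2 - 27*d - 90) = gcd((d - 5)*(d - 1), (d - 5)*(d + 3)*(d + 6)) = d - 5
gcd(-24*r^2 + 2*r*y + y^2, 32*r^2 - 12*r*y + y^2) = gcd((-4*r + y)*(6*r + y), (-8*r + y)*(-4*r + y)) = -4*r + y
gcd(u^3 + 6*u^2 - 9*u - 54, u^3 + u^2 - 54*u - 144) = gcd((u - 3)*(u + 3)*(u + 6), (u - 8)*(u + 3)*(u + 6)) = u^2 + 9*u + 18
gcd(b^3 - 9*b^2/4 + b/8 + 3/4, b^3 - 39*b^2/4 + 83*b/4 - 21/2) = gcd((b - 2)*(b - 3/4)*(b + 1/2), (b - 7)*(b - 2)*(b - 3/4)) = b^2 - 11*b/4 + 3/2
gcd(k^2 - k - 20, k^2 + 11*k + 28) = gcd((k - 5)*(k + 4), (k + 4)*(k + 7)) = k + 4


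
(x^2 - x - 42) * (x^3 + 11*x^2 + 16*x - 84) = x^5 + 10*x^4 - 37*x^3 - 562*x^2 - 588*x + 3528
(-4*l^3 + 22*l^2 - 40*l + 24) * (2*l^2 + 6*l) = -8*l^5 + 20*l^4 + 52*l^3 - 192*l^2 + 144*l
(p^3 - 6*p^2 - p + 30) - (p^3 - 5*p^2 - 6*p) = -p^2 + 5*p + 30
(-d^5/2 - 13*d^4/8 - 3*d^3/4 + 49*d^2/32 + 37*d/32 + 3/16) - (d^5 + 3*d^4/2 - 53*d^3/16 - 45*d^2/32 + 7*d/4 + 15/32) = -3*d^5/2 - 25*d^4/8 + 41*d^3/16 + 47*d^2/16 - 19*d/32 - 9/32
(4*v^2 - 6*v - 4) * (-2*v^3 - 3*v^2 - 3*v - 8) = -8*v^5 + 14*v^3 - 2*v^2 + 60*v + 32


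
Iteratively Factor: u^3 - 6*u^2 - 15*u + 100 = (u - 5)*(u^2 - u - 20) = (u - 5)^2*(u + 4)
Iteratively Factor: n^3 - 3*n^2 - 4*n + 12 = (n - 3)*(n^2 - 4) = (n - 3)*(n - 2)*(n + 2)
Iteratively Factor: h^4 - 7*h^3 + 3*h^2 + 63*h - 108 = (h - 4)*(h^3 - 3*h^2 - 9*h + 27) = (h - 4)*(h + 3)*(h^2 - 6*h + 9) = (h - 4)*(h - 3)*(h + 3)*(h - 3)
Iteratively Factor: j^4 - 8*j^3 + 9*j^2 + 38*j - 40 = (j - 5)*(j^3 - 3*j^2 - 6*j + 8) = (j - 5)*(j - 1)*(j^2 - 2*j - 8) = (j - 5)*(j - 4)*(j - 1)*(j + 2)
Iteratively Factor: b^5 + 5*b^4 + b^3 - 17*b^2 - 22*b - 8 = (b + 1)*(b^4 + 4*b^3 - 3*b^2 - 14*b - 8) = (b + 1)^2*(b^3 + 3*b^2 - 6*b - 8) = (b + 1)^3*(b^2 + 2*b - 8) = (b - 2)*(b + 1)^3*(b + 4)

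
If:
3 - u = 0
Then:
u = 3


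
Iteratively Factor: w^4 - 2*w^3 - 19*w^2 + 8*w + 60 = (w + 2)*(w^3 - 4*w^2 - 11*w + 30) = (w + 2)*(w + 3)*(w^2 - 7*w + 10) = (w - 5)*(w + 2)*(w + 3)*(w - 2)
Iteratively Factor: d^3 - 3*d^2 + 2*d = (d - 2)*(d^2 - d) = (d - 2)*(d - 1)*(d)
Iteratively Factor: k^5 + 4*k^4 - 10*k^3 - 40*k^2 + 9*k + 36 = (k + 4)*(k^4 - 10*k^2 + 9) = (k - 1)*(k + 4)*(k^3 + k^2 - 9*k - 9) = (k - 1)*(k + 3)*(k + 4)*(k^2 - 2*k - 3) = (k - 3)*(k - 1)*(k + 3)*(k + 4)*(k + 1)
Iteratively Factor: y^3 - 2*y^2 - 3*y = (y + 1)*(y^2 - 3*y) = (y - 3)*(y + 1)*(y)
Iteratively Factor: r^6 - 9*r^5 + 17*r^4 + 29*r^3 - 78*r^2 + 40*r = (r)*(r^5 - 9*r^4 + 17*r^3 + 29*r^2 - 78*r + 40) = r*(r + 2)*(r^4 - 11*r^3 + 39*r^2 - 49*r + 20) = r*(r - 1)*(r + 2)*(r^3 - 10*r^2 + 29*r - 20) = r*(r - 5)*(r - 1)*(r + 2)*(r^2 - 5*r + 4) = r*(r - 5)*(r - 4)*(r - 1)*(r + 2)*(r - 1)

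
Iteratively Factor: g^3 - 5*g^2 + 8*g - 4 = (g - 1)*(g^2 - 4*g + 4) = (g - 2)*(g - 1)*(g - 2)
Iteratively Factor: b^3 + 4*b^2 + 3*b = (b)*(b^2 + 4*b + 3) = b*(b + 1)*(b + 3)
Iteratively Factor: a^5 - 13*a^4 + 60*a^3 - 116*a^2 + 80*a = (a - 5)*(a^4 - 8*a^3 + 20*a^2 - 16*a) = (a - 5)*(a - 4)*(a^3 - 4*a^2 + 4*a) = (a - 5)*(a - 4)*(a - 2)*(a^2 - 2*a) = a*(a - 5)*(a - 4)*(a - 2)*(a - 2)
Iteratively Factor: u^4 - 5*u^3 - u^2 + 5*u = (u + 1)*(u^3 - 6*u^2 + 5*u) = u*(u + 1)*(u^2 - 6*u + 5) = u*(u - 1)*(u + 1)*(u - 5)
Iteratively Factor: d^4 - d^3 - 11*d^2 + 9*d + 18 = (d - 3)*(d^3 + 2*d^2 - 5*d - 6) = (d - 3)*(d - 2)*(d^2 + 4*d + 3) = (d - 3)*(d - 2)*(d + 1)*(d + 3)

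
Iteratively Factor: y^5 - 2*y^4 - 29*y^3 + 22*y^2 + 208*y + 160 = (y + 4)*(y^4 - 6*y^3 - 5*y^2 + 42*y + 40) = (y - 5)*(y + 4)*(y^3 - y^2 - 10*y - 8) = (y - 5)*(y - 4)*(y + 4)*(y^2 + 3*y + 2) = (y - 5)*(y - 4)*(y + 1)*(y + 4)*(y + 2)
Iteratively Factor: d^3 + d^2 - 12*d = (d + 4)*(d^2 - 3*d) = d*(d + 4)*(d - 3)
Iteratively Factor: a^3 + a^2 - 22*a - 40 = (a + 2)*(a^2 - a - 20) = (a + 2)*(a + 4)*(a - 5)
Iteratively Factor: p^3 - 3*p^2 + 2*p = (p)*(p^2 - 3*p + 2) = p*(p - 2)*(p - 1)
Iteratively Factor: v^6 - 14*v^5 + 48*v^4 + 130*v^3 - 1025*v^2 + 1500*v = (v - 3)*(v^5 - 11*v^4 + 15*v^3 + 175*v^2 - 500*v) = (v - 5)*(v - 3)*(v^4 - 6*v^3 - 15*v^2 + 100*v) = (v - 5)^2*(v - 3)*(v^3 - v^2 - 20*v) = v*(v - 5)^2*(v - 3)*(v^2 - v - 20) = v*(v - 5)^3*(v - 3)*(v + 4)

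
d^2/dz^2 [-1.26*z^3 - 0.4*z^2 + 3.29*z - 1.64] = -7.56*z - 0.8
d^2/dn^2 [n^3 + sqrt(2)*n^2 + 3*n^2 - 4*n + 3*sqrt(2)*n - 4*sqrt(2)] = 6*n + 2*sqrt(2) + 6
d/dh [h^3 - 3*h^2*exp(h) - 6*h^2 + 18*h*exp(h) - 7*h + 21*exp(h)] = -3*h^2*exp(h) + 3*h^2 + 12*h*exp(h) - 12*h + 39*exp(h) - 7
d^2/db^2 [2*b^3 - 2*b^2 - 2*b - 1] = 12*b - 4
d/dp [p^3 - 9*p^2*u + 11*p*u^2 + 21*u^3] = 3*p^2 - 18*p*u + 11*u^2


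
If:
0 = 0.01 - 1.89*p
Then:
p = 0.01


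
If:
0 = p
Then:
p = 0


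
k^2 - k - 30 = (k - 6)*(k + 5)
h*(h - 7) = h^2 - 7*h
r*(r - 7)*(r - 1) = r^3 - 8*r^2 + 7*r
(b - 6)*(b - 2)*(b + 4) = b^3 - 4*b^2 - 20*b + 48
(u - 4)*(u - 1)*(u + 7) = u^3 + 2*u^2 - 31*u + 28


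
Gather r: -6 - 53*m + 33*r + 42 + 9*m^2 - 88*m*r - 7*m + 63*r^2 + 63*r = 9*m^2 - 60*m + 63*r^2 + r*(96 - 88*m) + 36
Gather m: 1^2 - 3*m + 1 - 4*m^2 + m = -4*m^2 - 2*m + 2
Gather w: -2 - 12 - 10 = -24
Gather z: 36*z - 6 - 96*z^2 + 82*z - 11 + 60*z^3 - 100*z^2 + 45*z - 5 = 60*z^3 - 196*z^2 + 163*z - 22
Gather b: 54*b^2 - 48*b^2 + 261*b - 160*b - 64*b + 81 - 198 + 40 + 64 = 6*b^2 + 37*b - 13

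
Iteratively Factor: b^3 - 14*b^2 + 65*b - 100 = (b - 4)*(b^2 - 10*b + 25) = (b - 5)*(b - 4)*(b - 5)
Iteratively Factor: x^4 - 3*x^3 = (x)*(x^3 - 3*x^2) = x*(x - 3)*(x^2) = x^2*(x - 3)*(x)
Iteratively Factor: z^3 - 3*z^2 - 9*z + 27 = (z - 3)*(z^2 - 9) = (z - 3)*(z + 3)*(z - 3)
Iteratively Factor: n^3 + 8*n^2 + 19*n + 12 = (n + 3)*(n^2 + 5*n + 4) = (n + 3)*(n + 4)*(n + 1)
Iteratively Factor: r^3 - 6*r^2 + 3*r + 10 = (r - 2)*(r^2 - 4*r - 5) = (r - 5)*(r - 2)*(r + 1)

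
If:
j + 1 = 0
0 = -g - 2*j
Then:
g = 2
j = -1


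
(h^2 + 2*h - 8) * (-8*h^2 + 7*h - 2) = -8*h^4 - 9*h^3 + 76*h^2 - 60*h + 16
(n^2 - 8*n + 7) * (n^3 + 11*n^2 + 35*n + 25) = n^5 + 3*n^4 - 46*n^3 - 178*n^2 + 45*n + 175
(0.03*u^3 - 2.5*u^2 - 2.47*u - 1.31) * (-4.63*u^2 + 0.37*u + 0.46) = -0.1389*u^5 + 11.5861*u^4 + 10.5249*u^3 + 4.0014*u^2 - 1.6209*u - 0.6026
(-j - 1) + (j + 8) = 7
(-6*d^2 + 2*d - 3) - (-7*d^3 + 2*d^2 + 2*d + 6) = 7*d^3 - 8*d^2 - 9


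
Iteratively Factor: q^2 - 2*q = (q)*(q - 2)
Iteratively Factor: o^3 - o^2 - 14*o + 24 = (o - 2)*(o^2 + o - 12) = (o - 3)*(o - 2)*(o + 4)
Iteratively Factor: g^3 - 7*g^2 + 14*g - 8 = (g - 4)*(g^2 - 3*g + 2) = (g - 4)*(g - 1)*(g - 2)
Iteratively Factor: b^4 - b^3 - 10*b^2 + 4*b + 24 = (b + 2)*(b^3 - 3*b^2 - 4*b + 12) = (b - 3)*(b + 2)*(b^2 - 4) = (b - 3)*(b - 2)*(b + 2)*(b + 2)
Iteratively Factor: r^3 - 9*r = (r - 3)*(r^2 + 3*r) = r*(r - 3)*(r + 3)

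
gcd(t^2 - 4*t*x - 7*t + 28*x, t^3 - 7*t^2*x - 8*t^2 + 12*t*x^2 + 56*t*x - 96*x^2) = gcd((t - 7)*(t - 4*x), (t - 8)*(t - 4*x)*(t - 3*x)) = -t + 4*x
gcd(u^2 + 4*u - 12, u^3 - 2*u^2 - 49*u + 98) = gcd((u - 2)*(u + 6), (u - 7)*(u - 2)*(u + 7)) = u - 2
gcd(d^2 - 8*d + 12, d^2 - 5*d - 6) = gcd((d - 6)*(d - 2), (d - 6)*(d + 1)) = d - 6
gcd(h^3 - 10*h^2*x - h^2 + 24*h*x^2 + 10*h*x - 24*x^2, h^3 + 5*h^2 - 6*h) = h - 1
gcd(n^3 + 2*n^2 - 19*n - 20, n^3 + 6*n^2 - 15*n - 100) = n^2 + n - 20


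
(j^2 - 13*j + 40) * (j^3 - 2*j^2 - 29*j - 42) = j^5 - 15*j^4 + 37*j^3 + 255*j^2 - 614*j - 1680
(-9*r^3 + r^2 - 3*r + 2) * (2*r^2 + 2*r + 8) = -18*r^5 - 16*r^4 - 76*r^3 + 6*r^2 - 20*r + 16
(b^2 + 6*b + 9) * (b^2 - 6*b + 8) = b^4 - 19*b^2 - 6*b + 72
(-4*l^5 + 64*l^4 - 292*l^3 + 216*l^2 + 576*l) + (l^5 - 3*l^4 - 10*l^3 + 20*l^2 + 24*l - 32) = -3*l^5 + 61*l^4 - 302*l^3 + 236*l^2 + 600*l - 32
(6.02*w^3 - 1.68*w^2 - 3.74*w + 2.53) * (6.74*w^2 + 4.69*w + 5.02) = 40.5748*w^5 + 16.9106*w^4 - 2.86640000000001*w^3 - 8.922*w^2 - 6.9091*w + 12.7006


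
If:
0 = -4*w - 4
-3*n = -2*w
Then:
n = -2/3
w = -1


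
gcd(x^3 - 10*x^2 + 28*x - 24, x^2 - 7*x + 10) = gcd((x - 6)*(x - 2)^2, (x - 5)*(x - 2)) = x - 2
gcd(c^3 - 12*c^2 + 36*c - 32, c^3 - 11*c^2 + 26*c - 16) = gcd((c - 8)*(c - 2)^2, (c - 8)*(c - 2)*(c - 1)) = c^2 - 10*c + 16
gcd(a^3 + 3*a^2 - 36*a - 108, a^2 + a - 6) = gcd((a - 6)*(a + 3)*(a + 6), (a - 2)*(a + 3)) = a + 3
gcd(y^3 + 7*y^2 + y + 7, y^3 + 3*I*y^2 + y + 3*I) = y^2 + 1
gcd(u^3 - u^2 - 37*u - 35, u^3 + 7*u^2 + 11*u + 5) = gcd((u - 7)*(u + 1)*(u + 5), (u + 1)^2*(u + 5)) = u^2 + 6*u + 5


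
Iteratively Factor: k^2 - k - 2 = (k - 2)*(k + 1)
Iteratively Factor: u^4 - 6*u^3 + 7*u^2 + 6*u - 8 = (u - 1)*(u^3 - 5*u^2 + 2*u + 8) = (u - 4)*(u - 1)*(u^2 - u - 2) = (u - 4)*(u - 1)*(u + 1)*(u - 2)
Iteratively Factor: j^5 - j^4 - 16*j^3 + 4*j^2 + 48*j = (j + 3)*(j^4 - 4*j^3 - 4*j^2 + 16*j) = (j + 2)*(j + 3)*(j^3 - 6*j^2 + 8*j) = (j - 2)*(j + 2)*(j + 3)*(j^2 - 4*j) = (j - 4)*(j - 2)*(j + 2)*(j + 3)*(j)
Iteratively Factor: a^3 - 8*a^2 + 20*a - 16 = (a - 4)*(a^2 - 4*a + 4) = (a - 4)*(a - 2)*(a - 2)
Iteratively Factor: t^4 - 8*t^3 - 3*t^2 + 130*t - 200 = (t - 5)*(t^3 - 3*t^2 - 18*t + 40) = (t - 5)*(t - 2)*(t^2 - t - 20) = (t - 5)^2*(t - 2)*(t + 4)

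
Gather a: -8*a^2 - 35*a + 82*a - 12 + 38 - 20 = -8*a^2 + 47*a + 6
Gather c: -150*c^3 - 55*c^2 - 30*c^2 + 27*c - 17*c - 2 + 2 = -150*c^3 - 85*c^2 + 10*c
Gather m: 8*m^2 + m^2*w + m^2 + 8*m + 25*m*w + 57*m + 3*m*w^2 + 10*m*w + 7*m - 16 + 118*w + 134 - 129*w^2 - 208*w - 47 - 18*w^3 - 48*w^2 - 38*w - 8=m^2*(w + 9) + m*(3*w^2 + 35*w + 72) - 18*w^3 - 177*w^2 - 128*w + 63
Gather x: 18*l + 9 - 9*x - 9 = 18*l - 9*x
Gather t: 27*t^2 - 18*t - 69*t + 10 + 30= 27*t^2 - 87*t + 40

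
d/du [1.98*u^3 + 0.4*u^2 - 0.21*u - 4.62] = 5.94*u^2 + 0.8*u - 0.21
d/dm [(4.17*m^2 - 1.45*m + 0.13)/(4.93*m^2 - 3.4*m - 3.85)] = (-7.0295*m^2 - 33.3908*m + 6.0245)/(24.3049*m^4 - 33.524*m^3 - 26.401*m^2 + 26.18*m + 14.8225)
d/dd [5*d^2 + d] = 10*d + 1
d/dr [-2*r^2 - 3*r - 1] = -4*r - 3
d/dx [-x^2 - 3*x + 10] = -2*x - 3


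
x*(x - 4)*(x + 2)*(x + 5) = x^4 + 3*x^3 - 18*x^2 - 40*x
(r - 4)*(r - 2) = r^2 - 6*r + 8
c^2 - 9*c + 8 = (c - 8)*(c - 1)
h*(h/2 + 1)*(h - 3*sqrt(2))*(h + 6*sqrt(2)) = h^4/2 + h^3 + 3*sqrt(2)*h^3/2 - 18*h^2 + 3*sqrt(2)*h^2 - 36*h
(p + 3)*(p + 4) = p^2 + 7*p + 12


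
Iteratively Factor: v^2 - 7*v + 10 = (v - 2)*(v - 5)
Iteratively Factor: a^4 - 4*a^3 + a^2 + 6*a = (a + 1)*(a^3 - 5*a^2 + 6*a) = (a - 2)*(a + 1)*(a^2 - 3*a) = (a - 3)*(a - 2)*(a + 1)*(a)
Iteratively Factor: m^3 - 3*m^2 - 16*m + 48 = (m - 4)*(m^2 + m - 12) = (m - 4)*(m - 3)*(m + 4)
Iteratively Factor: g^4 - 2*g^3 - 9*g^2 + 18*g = (g - 3)*(g^3 + g^2 - 6*g) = (g - 3)*(g - 2)*(g^2 + 3*g) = (g - 3)*(g - 2)*(g + 3)*(g)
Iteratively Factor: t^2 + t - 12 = (t + 4)*(t - 3)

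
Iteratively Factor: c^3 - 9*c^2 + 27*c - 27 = (c - 3)*(c^2 - 6*c + 9) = (c - 3)^2*(c - 3)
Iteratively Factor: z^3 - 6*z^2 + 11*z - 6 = (z - 3)*(z^2 - 3*z + 2) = (z - 3)*(z - 1)*(z - 2)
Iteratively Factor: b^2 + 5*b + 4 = (b + 1)*(b + 4)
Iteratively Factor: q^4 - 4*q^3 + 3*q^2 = (q - 3)*(q^3 - q^2) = (q - 3)*(q - 1)*(q^2) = q*(q - 3)*(q - 1)*(q)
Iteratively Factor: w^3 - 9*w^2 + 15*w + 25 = (w - 5)*(w^2 - 4*w - 5) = (w - 5)*(w + 1)*(w - 5)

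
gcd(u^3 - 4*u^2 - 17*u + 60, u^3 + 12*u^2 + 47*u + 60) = u + 4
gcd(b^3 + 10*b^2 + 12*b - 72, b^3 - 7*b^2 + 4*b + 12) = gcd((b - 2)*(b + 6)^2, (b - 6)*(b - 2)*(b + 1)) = b - 2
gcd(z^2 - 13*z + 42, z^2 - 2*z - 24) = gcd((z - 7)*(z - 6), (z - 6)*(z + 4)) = z - 6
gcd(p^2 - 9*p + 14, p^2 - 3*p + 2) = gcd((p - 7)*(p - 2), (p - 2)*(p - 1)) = p - 2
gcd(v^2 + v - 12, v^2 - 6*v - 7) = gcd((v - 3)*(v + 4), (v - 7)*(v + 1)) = 1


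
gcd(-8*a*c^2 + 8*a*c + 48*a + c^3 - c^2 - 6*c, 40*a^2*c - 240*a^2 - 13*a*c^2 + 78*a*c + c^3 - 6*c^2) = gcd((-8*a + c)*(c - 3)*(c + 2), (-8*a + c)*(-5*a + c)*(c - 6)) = 8*a - c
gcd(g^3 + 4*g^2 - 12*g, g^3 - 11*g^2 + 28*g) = g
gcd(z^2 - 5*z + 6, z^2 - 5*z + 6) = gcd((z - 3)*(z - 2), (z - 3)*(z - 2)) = z^2 - 5*z + 6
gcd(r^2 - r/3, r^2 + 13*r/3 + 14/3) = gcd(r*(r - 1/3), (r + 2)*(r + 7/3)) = 1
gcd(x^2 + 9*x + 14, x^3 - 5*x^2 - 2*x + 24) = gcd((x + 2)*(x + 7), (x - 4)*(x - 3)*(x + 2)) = x + 2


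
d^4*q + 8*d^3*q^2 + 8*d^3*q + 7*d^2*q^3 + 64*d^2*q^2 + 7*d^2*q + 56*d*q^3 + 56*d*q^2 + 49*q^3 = (d + 7)*(d + q)*(d + 7*q)*(d*q + q)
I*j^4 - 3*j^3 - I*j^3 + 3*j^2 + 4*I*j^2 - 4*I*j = j*(j - I)*(j + 4*I)*(I*j - I)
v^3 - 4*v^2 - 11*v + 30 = (v - 5)*(v - 2)*(v + 3)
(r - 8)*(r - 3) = r^2 - 11*r + 24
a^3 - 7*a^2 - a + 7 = (a - 7)*(a - 1)*(a + 1)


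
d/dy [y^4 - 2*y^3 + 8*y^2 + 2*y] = 4*y^3 - 6*y^2 + 16*y + 2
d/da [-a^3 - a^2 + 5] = a*(-3*a - 2)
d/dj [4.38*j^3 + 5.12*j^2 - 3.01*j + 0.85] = 13.14*j^2 + 10.24*j - 3.01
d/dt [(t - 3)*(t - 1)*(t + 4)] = 3*t^2 - 13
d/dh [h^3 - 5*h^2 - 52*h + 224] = 3*h^2 - 10*h - 52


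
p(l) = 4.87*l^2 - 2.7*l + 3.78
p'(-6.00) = -61.14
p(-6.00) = 195.30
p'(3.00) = 26.52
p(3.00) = 39.51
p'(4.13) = 37.53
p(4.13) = 75.70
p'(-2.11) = -23.25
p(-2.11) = 31.16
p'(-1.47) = -17.02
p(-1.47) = 18.27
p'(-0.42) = -6.79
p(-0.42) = 5.77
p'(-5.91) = -60.26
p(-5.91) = 189.84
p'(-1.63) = -18.58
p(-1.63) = 21.12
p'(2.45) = 21.16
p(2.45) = 26.40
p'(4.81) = 44.15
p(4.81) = 103.47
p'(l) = 9.74*l - 2.7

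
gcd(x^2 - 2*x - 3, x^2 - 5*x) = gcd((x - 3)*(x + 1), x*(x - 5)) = 1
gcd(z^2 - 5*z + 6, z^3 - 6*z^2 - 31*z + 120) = z - 3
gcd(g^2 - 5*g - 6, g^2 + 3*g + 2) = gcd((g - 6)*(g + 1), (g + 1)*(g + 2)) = g + 1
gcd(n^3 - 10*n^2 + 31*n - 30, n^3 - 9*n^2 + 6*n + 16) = n - 2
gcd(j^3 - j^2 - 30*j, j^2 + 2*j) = j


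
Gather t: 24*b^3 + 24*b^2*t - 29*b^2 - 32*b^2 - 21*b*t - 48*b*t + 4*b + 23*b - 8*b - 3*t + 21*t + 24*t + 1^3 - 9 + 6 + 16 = 24*b^3 - 61*b^2 + 19*b + t*(24*b^2 - 69*b + 42) + 14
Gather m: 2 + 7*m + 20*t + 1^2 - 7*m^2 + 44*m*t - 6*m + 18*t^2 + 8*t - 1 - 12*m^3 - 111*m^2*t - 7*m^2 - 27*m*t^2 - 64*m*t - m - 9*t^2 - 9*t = -12*m^3 + m^2*(-111*t - 14) + m*(-27*t^2 - 20*t) + 9*t^2 + 19*t + 2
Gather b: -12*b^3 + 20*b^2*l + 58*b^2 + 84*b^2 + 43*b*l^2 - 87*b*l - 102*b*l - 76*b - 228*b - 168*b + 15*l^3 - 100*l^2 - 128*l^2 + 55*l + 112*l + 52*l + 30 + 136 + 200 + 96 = -12*b^3 + b^2*(20*l + 142) + b*(43*l^2 - 189*l - 472) + 15*l^3 - 228*l^2 + 219*l + 462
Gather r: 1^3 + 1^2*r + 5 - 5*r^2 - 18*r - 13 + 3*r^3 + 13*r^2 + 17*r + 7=3*r^3 + 8*r^2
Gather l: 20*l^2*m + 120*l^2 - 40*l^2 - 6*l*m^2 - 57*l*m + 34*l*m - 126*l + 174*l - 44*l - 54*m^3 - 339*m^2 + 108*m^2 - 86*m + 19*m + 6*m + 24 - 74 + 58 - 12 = l^2*(20*m + 80) + l*(-6*m^2 - 23*m + 4) - 54*m^3 - 231*m^2 - 61*m - 4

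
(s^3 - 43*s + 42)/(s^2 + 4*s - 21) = (s^2 - 7*s + 6)/(s - 3)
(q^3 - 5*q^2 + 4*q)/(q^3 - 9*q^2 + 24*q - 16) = q/(q - 4)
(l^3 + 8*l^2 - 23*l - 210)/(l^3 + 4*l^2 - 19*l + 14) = (l^2 + l - 30)/(l^2 - 3*l + 2)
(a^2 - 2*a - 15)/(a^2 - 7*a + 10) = (a + 3)/(a - 2)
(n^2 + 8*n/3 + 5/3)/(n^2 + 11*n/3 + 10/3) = (n + 1)/(n + 2)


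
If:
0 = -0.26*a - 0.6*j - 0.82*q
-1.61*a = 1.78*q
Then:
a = -1.1055900621118*q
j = -0.887577639751553*q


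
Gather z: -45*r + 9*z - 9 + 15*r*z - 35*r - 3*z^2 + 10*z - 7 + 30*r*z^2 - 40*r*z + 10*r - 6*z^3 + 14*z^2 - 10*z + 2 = -70*r - 6*z^3 + z^2*(30*r + 11) + z*(9 - 25*r) - 14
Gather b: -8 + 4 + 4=0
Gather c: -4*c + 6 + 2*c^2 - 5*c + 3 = 2*c^2 - 9*c + 9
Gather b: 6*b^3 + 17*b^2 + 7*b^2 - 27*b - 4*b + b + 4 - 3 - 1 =6*b^3 + 24*b^2 - 30*b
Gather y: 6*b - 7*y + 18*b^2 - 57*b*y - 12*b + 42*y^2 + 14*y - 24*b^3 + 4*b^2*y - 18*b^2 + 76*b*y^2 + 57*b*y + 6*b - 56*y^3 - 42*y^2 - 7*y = -24*b^3 + 4*b^2*y + 76*b*y^2 - 56*y^3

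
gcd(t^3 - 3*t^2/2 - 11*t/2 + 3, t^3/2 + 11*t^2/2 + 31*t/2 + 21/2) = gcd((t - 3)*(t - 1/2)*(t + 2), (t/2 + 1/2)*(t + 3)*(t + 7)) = 1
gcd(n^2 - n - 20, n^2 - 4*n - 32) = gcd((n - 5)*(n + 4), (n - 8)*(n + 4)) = n + 4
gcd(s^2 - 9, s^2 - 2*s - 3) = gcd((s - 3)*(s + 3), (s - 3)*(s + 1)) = s - 3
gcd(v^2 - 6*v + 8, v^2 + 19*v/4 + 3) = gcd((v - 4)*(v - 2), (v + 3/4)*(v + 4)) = 1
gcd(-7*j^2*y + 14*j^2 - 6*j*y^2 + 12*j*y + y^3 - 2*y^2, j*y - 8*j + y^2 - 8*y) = j + y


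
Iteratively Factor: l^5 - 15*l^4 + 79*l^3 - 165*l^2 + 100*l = (l)*(l^4 - 15*l^3 + 79*l^2 - 165*l + 100) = l*(l - 4)*(l^3 - 11*l^2 + 35*l - 25) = l*(l - 5)*(l - 4)*(l^2 - 6*l + 5) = l*(l - 5)*(l - 4)*(l - 1)*(l - 5)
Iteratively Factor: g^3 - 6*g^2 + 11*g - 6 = (g - 2)*(g^2 - 4*g + 3) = (g - 3)*(g - 2)*(g - 1)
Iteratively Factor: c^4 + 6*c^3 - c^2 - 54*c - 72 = (c + 4)*(c^3 + 2*c^2 - 9*c - 18) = (c - 3)*(c + 4)*(c^2 + 5*c + 6) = (c - 3)*(c + 3)*(c + 4)*(c + 2)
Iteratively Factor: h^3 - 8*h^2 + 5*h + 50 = (h + 2)*(h^2 - 10*h + 25) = (h - 5)*(h + 2)*(h - 5)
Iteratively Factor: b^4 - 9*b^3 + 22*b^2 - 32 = (b - 4)*(b^3 - 5*b^2 + 2*b + 8) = (b - 4)^2*(b^2 - b - 2) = (b - 4)^2*(b + 1)*(b - 2)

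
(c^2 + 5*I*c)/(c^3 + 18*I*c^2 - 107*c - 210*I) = c/(c^2 + 13*I*c - 42)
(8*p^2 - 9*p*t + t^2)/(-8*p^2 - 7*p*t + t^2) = (-p + t)/(p + t)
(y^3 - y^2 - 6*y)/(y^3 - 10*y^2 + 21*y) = (y + 2)/(y - 7)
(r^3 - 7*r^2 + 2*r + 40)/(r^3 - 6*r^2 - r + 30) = (r - 4)/(r - 3)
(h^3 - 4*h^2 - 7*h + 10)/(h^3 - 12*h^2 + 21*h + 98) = (h^2 - 6*h + 5)/(h^2 - 14*h + 49)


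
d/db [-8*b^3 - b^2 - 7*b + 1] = -24*b^2 - 2*b - 7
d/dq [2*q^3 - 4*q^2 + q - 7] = 6*q^2 - 8*q + 1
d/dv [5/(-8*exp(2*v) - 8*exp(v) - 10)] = (20*exp(v) + 10)*exp(v)/(4*exp(2*v) + 4*exp(v) + 5)^2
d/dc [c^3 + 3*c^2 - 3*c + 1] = 3*c^2 + 6*c - 3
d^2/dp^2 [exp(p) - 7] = exp(p)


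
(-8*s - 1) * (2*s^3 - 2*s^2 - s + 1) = -16*s^4 + 14*s^3 + 10*s^2 - 7*s - 1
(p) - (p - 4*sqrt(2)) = 4*sqrt(2)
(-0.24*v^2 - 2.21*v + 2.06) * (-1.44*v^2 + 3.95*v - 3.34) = 0.3456*v^4 + 2.2344*v^3 - 10.8943*v^2 + 15.5184*v - 6.8804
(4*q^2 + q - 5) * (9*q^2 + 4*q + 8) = 36*q^4 + 25*q^3 - 9*q^2 - 12*q - 40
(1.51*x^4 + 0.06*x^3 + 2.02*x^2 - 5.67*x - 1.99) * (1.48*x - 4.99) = 2.2348*x^5 - 7.4461*x^4 + 2.6902*x^3 - 18.4714*x^2 + 25.3481*x + 9.9301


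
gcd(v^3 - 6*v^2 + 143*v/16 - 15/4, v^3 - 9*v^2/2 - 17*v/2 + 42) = v - 4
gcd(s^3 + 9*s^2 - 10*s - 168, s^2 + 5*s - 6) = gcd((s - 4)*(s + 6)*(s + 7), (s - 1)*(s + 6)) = s + 6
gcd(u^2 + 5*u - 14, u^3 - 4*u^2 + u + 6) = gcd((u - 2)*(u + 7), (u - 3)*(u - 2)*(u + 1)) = u - 2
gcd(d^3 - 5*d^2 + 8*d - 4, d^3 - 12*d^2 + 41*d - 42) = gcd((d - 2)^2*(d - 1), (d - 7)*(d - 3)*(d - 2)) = d - 2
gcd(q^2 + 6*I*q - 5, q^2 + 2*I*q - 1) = q + I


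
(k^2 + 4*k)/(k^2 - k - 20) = k/(k - 5)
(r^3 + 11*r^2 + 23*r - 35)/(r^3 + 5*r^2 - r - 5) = (r + 7)/(r + 1)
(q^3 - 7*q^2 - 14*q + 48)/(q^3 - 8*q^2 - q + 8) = (q^2 + q - 6)/(q^2 - 1)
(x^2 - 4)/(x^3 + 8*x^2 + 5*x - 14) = (x - 2)/(x^2 + 6*x - 7)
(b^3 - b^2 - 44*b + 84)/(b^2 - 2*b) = b + 1 - 42/b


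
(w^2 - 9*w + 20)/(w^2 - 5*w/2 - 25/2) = 2*(w - 4)/(2*w + 5)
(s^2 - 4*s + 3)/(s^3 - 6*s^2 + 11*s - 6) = 1/(s - 2)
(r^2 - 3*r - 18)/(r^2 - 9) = (r - 6)/(r - 3)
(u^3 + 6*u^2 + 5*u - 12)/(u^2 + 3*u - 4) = u + 3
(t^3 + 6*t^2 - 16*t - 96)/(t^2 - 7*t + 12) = (t^2 + 10*t + 24)/(t - 3)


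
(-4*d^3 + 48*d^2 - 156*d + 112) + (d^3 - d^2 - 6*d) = -3*d^3 + 47*d^2 - 162*d + 112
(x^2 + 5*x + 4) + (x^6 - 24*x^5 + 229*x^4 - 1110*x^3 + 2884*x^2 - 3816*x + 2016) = x^6 - 24*x^5 + 229*x^4 - 1110*x^3 + 2885*x^2 - 3811*x + 2020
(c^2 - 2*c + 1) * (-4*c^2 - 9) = -4*c^4 + 8*c^3 - 13*c^2 + 18*c - 9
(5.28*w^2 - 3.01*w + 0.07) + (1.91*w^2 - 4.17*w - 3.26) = 7.19*w^2 - 7.18*w - 3.19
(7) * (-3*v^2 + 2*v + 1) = -21*v^2 + 14*v + 7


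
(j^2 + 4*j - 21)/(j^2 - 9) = (j + 7)/(j + 3)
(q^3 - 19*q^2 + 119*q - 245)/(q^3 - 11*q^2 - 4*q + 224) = (q^2 - 12*q + 35)/(q^2 - 4*q - 32)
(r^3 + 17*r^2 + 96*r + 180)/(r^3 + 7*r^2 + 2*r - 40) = (r^2 + 12*r + 36)/(r^2 + 2*r - 8)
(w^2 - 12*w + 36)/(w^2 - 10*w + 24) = (w - 6)/(w - 4)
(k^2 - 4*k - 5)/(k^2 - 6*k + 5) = (k + 1)/(k - 1)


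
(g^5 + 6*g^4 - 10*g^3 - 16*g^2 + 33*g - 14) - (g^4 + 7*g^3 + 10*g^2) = g^5 + 5*g^4 - 17*g^3 - 26*g^2 + 33*g - 14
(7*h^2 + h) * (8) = 56*h^2 + 8*h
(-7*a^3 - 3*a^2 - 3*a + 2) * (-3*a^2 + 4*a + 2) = 21*a^5 - 19*a^4 - 17*a^3 - 24*a^2 + 2*a + 4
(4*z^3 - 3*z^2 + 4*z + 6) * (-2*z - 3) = -8*z^4 - 6*z^3 + z^2 - 24*z - 18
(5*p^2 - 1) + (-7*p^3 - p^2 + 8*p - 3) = -7*p^3 + 4*p^2 + 8*p - 4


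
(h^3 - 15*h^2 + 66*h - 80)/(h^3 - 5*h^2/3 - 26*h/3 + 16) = 3*(h^2 - 13*h + 40)/(3*h^2 + h - 24)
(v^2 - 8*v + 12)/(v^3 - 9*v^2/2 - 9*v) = 2*(v - 2)/(v*(2*v + 3))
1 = 1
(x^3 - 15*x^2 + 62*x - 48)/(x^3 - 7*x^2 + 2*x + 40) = (x^3 - 15*x^2 + 62*x - 48)/(x^3 - 7*x^2 + 2*x + 40)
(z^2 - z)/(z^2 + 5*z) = (z - 1)/(z + 5)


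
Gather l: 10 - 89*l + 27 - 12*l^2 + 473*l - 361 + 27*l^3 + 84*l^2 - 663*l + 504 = 27*l^3 + 72*l^2 - 279*l + 180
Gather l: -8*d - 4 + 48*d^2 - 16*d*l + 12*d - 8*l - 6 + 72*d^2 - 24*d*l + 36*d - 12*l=120*d^2 + 40*d + l*(-40*d - 20) - 10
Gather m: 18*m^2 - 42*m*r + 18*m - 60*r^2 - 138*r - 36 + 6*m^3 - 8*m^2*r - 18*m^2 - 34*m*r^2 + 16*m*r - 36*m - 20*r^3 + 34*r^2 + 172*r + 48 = 6*m^3 - 8*m^2*r + m*(-34*r^2 - 26*r - 18) - 20*r^3 - 26*r^2 + 34*r + 12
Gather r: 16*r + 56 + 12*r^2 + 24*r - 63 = 12*r^2 + 40*r - 7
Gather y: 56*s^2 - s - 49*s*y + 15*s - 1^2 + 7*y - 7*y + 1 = 56*s^2 - 49*s*y + 14*s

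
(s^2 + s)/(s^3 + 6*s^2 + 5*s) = 1/(s + 5)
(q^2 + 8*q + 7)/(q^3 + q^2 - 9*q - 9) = (q + 7)/(q^2 - 9)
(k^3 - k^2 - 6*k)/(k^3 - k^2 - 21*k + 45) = k*(k + 2)/(k^2 + 2*k - 15)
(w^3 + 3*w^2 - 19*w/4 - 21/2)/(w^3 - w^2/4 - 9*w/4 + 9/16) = 4*(2*w^2 + 3*w - 14)/(8*w^2 - 14*w + 3)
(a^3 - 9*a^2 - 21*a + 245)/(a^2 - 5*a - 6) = (-a^3 + 9*a^2 + 21*a - 245)/(-a^2 + 5*a + 6)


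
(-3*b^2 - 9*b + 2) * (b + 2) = -3*b^3 - 15*b^2 - 16*b + 4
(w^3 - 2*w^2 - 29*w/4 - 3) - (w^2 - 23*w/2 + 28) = w^3 - 3*w^2 + 17*w/4 - 31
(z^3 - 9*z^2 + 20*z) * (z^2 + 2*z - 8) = z^5 - 7*z^4 - 6*z^3 + 112*z^2 - 160*z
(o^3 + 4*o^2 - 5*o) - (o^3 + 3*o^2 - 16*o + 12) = o^2 + 11*o - 12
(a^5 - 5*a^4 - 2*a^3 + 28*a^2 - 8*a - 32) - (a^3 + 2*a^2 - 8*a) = a^5 - 5*a^4 - 3*a^3 + 26*a^2 - 32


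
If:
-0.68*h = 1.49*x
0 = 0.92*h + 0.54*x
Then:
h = 0.00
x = 0.00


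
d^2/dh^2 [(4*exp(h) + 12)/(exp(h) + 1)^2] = 4*(-5*(exp(h) + 1)^2 + 6*(exp(h) + 3)*exp(h))*exp(h)/(exp(h) + 1)^4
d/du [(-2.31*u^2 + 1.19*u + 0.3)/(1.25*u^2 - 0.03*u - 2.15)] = (-1.4182*u^2 + 9.183*u - 2.5495)/(1.5625*u^4 - 0.075*u^3 - 5.3741*u^2 + 0.129*u + 4.6225)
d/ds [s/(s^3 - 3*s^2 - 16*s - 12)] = (s^3 - 3*s^2 + s*(-3*s^2 + 6*s + 16) - 16*s - 12)/(-s^3 + 3*s^2 + 16*s + 12)^2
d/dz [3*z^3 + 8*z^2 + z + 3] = 9*z^2 + 16*z + 1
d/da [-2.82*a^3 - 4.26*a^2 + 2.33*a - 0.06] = -8.46*a^2 - 8.52*a + 2.33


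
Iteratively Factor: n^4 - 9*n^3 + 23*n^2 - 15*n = (n)*(n^3 - 9*n^2 + 23*n - 15) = n*(n - 1)*(n^2 - 8*n + 15) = n*(n - 3)*(n - 1)*(n - 5)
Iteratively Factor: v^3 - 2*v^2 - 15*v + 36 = (v - 3)*(v^2 + v - 12) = (v - 3)*(v + 4)*(v - 3)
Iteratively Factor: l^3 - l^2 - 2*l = (l - 2)*(l^2 + l) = (l - 2)*(l + 1)*(l)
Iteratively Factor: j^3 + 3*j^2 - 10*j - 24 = (j + 2)*(j^2 + j - 12) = (j - 3)*(j + 2)*(j + 4)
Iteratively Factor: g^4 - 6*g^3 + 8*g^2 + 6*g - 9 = (g - 3)*(g^3 - 3*g^2 - g + 3) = (g - 3)^2*(g^2 - 1) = (g - 3)^2*(g - 1)*(g + 1)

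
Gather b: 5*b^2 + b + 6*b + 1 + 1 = 5*b^2 + 7*b + 2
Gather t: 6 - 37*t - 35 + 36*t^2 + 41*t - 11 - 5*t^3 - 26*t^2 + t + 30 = -5*t^3 + 10*t^2 + 5*t - 10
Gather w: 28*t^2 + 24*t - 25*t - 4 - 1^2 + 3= 28*t^2 - t - 2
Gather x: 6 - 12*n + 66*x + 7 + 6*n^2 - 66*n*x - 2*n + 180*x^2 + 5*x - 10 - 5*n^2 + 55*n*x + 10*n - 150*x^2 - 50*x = n^2 - 4*n + 30*x^2 + x*(21 - 11*n) + 3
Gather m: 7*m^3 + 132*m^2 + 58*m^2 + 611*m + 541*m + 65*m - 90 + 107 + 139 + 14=7*m^3 + 190*m^2 + 1217*m + 170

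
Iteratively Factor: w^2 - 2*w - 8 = (w - 4)*(w + 2)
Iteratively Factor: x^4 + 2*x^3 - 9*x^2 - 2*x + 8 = (x - 2)*(x^3 + 4*x^2 - x - 4) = (x - 2)*(x + 4)*(x^2 - 1) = (x - 2)*(x - 1)*(x + 4)*(x + 1)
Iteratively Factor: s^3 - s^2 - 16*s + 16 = (s - 1)*(s^2 - 16) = (s - 4)*(s - 1)*(s + 4)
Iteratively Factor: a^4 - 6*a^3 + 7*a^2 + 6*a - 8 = (a - 4)*(a^3 - 2*a^2 - a + 2) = (a - 4)*(a + 1)*(a^2 - 3*a + 2) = (a - 4)*(a - 1)*(a + 1)*(a - 2)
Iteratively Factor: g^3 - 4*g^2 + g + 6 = (g + 1)*(g^2 - 5*g + 6) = (g - 3)*(g + 1)*(g - 2)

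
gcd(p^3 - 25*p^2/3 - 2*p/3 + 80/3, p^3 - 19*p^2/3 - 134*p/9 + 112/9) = p - 8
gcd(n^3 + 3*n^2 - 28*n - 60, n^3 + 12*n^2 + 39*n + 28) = 1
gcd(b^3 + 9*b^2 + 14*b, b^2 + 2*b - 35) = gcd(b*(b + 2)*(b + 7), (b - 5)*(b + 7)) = b + 7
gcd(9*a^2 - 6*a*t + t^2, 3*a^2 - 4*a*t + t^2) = -3*a + t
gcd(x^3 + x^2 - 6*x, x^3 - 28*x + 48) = x - 2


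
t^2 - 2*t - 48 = (t - 8)*(t + 6)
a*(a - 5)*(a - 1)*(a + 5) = a^4 - a^3 - 25*a^2 + 25*a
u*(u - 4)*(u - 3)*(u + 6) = u^4 - u^3 - 30*u^2 + 72*u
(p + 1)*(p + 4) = p^2 + 5*p + 4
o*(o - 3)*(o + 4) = o^3 + o^2 - 12*o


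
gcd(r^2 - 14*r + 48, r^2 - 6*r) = r - 6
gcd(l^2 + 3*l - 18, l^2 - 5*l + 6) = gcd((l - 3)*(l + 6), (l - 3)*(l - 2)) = l - 3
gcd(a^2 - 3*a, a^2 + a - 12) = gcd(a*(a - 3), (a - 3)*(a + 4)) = a - 3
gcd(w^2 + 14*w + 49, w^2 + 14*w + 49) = w^2 + 14*w + 49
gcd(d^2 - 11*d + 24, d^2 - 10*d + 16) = d - 8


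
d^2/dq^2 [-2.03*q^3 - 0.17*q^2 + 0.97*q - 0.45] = -12.18*q - 0.34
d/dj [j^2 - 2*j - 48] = 2*j - 2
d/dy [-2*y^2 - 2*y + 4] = -4*y - 2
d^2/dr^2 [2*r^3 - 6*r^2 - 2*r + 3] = 12*r - 12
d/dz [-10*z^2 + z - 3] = 1 - 20*z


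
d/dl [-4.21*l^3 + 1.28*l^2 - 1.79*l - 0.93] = -12.63*l^2 + 2.56*l - 1.79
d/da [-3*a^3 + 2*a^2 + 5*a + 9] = -9*a^2 + 4*a + 5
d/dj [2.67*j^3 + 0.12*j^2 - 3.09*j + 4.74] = 8.01*j^2 + 0.24*j - 3.09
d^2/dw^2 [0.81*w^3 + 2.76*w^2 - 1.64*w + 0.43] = 4.86*w + 5.52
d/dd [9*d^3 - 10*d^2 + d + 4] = 27*d^2 - 20*d + 1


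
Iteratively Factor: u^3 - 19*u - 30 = (u - 5)*(u^2 + 5*u + 6) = (u - 5)*(u + 2)*(u + 3)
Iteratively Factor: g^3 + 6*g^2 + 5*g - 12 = (g - 1)*(g^2 + 7*g + 12) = (g - 1)*(g + 3)*(g + 4)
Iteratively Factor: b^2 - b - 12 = (b + 3)*(b - 4)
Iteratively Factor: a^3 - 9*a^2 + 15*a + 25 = (a - 5)*(a^2 - 4*a - 5) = (a - 5)^2*(a + 1)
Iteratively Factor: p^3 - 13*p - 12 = (p + 1)*(p^2 - p - 12) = (p + 1)*(p + 3)*(p - 4)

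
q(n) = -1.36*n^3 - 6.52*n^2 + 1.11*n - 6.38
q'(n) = -4.08*n^2 - 13.04*n + 1.11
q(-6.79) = 111.23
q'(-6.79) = -98.45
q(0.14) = -6.36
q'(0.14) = -0.80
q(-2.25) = -26.39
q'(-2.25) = 9.79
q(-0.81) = -10.83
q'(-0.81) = 9.00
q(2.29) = -54.36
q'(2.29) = -50.15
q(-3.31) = -32.17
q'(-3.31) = -0.43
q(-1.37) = -16.64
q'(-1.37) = 11.32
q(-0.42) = -7.90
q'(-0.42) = 5.87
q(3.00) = -98.45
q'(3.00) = -74.73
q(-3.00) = -31.67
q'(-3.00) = 3.51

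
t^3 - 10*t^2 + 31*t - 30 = (t - 5)*(t - 3)*(t - 2)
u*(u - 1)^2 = u^3 - 2*u^2 + u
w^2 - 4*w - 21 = (w - 7)*(w + 3)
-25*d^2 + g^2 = (-5*d + g)*(5*d + g)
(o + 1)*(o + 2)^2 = o^3 + 5*o^2 + 8*o + 4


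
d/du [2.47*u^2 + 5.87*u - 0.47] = 4.94*u + 5.87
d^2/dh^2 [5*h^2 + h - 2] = 10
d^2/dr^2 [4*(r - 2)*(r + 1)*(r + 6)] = 24*r + 40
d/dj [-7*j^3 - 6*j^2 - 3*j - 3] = -21*j^2 - 12*j - 3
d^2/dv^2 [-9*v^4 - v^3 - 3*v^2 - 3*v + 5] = -108*v^2 - 6*v - 6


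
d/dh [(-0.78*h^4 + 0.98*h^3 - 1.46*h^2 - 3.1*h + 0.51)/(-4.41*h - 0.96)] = (10.3194*h^4 - 5.6484*h^3 + 3.6162*h^2 + 2.8032*h + 5.2251)/(19.4481*h^2 + 8.4672*h + 0.9216)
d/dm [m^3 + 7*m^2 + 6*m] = 3*m^2 + 14*m + 6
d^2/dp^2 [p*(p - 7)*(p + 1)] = 6*p - 12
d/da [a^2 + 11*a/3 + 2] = 2*a + 11/3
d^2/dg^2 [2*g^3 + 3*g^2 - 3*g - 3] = 12*g + 6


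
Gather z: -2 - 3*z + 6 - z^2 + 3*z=4 - z^2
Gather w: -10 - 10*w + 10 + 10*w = 0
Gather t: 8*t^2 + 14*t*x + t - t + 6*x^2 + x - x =8*t^2 + 14*t*x + 6*x^2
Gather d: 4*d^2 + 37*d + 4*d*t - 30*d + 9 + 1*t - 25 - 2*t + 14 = 4*d^2 + d*(4*t + 7) - t - 2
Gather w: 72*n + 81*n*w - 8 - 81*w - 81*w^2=72*n - 81*w^2 + w*(81*n - 81) - 8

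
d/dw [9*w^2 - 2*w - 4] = 18*w - 2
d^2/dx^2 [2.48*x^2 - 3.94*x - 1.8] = 4.96000000000000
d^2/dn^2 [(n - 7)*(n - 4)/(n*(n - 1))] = 4*(-5*n^3 + 42*n^2 - 42*n + 14)/(n^3*(n^3 - 3*n^2 + 3*n - 1))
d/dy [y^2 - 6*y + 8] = 2*y - 6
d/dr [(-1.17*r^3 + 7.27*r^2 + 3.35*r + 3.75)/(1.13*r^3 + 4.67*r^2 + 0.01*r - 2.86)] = (-13.679*r^4 - 7.59439999999999*r^3 - 18.2457*r^2 - 76.6094*r - 9.6185)/(1.2769*r^6 + 10.5542*r^5 + 21.8315*r^4 - 6.3702*r^3 - 26.7123*r^2 - 0.0572*r + 8.1796)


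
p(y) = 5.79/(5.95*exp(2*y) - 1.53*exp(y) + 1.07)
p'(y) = 5.79*(-11.9*exp(2*y) + 1.53*exp(y))/(5.95*exp(2*y) - 1.53*exp(y) + 1.07)^2 = (8.8587 - 68.901*exp(y))*exp(y)/(5.95*exp(2*y) - 1.53*exp(y) + 1.07)^2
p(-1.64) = 5.81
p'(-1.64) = -0.88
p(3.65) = 0.00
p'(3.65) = -0.00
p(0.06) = 0.94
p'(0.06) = -1.80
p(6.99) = 0.00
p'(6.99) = -0.00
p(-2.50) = 5.88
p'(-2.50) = 0.27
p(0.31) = 0.58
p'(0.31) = -1.15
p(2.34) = 0.01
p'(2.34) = -0.02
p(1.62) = 0.04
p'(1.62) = -0.08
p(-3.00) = 5.74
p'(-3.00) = 0.27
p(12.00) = 0.00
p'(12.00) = 0.00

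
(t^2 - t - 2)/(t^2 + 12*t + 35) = (t^2 - t - 2)/(t^2 + 12*t + 35)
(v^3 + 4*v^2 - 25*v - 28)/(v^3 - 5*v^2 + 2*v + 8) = (v + 7)/(v - 2)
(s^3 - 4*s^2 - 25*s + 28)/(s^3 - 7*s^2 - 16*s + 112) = (s - 1)/(s - 4)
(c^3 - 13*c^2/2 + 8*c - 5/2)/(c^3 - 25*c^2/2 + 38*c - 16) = (c^2 - 6*c + 5)/(c^2 - 12*c + 32)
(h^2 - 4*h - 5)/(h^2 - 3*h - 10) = (h + 1)/(h + 2)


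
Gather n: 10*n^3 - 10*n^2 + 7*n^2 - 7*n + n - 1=10*n^3 - 3*n^2 - 6*n - 1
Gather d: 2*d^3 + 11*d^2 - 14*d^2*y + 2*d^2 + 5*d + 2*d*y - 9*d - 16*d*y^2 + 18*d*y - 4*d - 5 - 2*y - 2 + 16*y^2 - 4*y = 2*d^3 + d^2*(13 - 14*y) + d*(-16*y^2 + 20*y - 8) + 16*y^2 - 6*y - 7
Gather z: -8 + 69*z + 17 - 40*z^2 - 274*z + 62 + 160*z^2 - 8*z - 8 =120*z^2 - 213*z + 63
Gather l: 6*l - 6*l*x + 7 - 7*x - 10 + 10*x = l*(6 - 6*x) + 3*x - 3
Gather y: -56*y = -56*y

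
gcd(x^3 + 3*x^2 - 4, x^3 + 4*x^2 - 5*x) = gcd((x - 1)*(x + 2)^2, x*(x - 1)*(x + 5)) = x - 1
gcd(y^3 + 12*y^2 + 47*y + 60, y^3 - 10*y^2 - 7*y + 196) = y + 4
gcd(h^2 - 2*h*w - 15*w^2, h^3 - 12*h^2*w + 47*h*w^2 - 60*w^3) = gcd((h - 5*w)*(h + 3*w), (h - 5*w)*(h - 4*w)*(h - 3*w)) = -h + 5*w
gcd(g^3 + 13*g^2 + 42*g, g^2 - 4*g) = g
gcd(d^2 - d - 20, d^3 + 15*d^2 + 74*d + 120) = d + 4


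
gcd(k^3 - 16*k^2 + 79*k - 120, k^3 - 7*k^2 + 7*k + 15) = k^2 - 8*k + 15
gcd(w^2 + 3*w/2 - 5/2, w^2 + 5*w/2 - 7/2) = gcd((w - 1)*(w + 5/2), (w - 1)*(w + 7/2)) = w - 1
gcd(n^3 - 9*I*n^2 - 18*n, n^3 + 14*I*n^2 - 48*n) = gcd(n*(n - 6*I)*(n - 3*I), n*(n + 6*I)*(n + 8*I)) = n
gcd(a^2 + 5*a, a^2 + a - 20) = a + 5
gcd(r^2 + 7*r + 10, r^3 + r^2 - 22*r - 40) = r + 2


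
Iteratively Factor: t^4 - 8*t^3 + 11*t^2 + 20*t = (t - 4)*(t^3 - 4*t^2 - 5*t) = (t - 4)*(t + 1)*(t^2 - 5*t) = t*(t - 4)*(t + 1)*(t - 5)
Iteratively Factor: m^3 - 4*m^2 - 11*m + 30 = (m + 3)*(m^2 - 7*m + 10) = (m - 2)*(m + 3)*(m - 5)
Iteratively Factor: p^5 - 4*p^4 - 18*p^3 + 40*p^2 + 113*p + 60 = (p + 3)*(p^4 - 7*p^3 + 3*p^2 + 31*p + 20) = (p + 1)*(p + 3)*(p^3 - 8*p^2 + 11*p + 20) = (p - 4)*(p + 1)*(p + 3)*(p^2 - 4*p - 5) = (p - 4)*(p + 1)^2*(p + 3)*(p - 5)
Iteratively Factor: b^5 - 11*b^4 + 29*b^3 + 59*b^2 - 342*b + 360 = (b - 2)*(b^4 - 9*b^3 + 11*b^2 + 81*b - 180) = (b - 4)*(b - 2)*(b^3 - 5*b^2 - 9*b + 45) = (b - 5)*(b - 4)*(b - 2)*(b^2 - 9) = (b - 5)*(b - 4)*(b - 2)*(b + 3)*(b - 3)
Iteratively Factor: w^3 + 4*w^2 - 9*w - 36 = (w + 3)*(w^2 + w - 12) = (w - 3)*(w + 3)*(w + 4)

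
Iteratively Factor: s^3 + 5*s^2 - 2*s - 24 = (s + 3)*(s^2 + 2*s - 8) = (s - 2)*(s + 3)*(s + 4)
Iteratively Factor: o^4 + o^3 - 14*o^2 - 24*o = (o)*(o^3 + o^2 - 14*o - 24) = o*(o - 4)*(o^2 + 5*o + 6) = o*(o - 4)*(o + 2)*(o + 3)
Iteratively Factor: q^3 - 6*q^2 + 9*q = (q)*(q^2 - 6*q + 9) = q*(q - 3)*(q - 3)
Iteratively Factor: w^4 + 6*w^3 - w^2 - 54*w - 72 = (w + 3)*(w^3 + 3*w^2 - 10*w - 24) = (w + 3)*(w + 4)*(w^2 - w - 6) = (w - 3)*(w + 3)*(w + 4)*(w + 2)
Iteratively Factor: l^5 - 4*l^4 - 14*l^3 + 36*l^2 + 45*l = (l - 3)*(l^4 - l^3 - 17*l^2 - 15*l) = (l - 3)*(l + 1)*(l^3 - 2*l^2 - 15*l) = (l - 5)*(l - 3)*(l + 1)*(l^2 + 3*l) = (l - 5)*(l - 3)*(l + 1)*(l + 3)*(l)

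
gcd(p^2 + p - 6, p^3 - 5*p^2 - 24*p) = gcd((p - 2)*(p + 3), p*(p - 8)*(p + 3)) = p + 3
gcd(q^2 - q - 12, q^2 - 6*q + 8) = q - 4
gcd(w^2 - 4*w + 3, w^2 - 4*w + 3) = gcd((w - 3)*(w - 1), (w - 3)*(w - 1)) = w^2 - 4*w + 3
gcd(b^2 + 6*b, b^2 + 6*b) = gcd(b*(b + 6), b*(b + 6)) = b^2 + 6*b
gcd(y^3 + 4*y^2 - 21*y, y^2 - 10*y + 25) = 1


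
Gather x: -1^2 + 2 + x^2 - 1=x^2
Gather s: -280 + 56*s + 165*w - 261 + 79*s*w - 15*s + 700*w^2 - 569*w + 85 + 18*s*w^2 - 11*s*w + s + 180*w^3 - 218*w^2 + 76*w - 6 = s*(18*w^2 + 68*w + 42) + 180*w^3 + 482*w^2 - 328*w - 462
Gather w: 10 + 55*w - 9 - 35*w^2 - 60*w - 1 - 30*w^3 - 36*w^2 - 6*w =-30*w^3 - 71*w^2 - 11*w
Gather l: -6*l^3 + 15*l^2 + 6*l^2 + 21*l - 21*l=-6*l^3 + 21*l^2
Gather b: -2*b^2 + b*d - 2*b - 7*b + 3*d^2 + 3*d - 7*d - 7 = -2*b^2 + b*(d - 9) + 3*d^2 - 4*d - 7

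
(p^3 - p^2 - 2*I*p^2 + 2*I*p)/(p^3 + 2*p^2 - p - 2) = p*(p - 2*I)/(p^2 + 3*p + 2)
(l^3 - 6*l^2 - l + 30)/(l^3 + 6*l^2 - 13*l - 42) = (l - 5)/(l + 7)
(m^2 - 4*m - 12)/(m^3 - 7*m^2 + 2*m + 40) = (m - 6)/(m^2 - 9*m + 20)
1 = 1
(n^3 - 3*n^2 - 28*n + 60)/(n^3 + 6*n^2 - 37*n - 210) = (n - 2)/(n + 7)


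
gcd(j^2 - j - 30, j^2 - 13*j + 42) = j - 6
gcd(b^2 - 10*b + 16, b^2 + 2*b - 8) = b - 2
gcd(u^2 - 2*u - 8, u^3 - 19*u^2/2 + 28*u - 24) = u - 4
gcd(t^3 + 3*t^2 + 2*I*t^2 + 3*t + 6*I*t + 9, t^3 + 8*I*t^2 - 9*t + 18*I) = t^2 + 2*I*t + 3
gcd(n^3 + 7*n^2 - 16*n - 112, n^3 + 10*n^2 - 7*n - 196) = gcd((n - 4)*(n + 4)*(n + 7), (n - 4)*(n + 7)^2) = n^2 + 3*n - 28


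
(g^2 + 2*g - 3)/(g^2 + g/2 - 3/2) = 2*(g + 3)/(2*g + 3)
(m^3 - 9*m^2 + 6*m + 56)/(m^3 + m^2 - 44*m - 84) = (m - 4)/(m + 6)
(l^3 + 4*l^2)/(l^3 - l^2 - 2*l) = l*(l + 4)/(l^2 - l - 2)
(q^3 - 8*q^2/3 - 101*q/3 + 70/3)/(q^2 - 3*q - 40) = (3*q^2 - 23*q + 14)/(3*(q - 8))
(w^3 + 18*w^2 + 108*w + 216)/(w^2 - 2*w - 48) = (w^2 + 12*w + 36)/(w - 8)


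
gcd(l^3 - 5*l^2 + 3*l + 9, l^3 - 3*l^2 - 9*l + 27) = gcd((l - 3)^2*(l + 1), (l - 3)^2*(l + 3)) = l^2 - 6*l + 9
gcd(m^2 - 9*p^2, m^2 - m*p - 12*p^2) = m + 3*p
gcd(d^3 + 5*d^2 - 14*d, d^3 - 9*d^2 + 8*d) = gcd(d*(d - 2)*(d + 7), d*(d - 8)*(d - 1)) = d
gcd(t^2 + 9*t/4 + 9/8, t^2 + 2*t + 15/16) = t + 3/4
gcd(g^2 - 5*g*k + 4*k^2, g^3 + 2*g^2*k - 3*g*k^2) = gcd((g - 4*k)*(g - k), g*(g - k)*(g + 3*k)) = g - k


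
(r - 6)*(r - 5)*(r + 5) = r^3 - 6*r^2 - 25*r + 150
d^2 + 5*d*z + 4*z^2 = (d + z)*(d + 4*z)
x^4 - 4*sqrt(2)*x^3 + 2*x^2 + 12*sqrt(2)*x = x*(x - 3*sqrt(2))*(x - 2*sqrt(2))*(x + sqrt(2))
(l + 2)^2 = l^2 + 4*l + 4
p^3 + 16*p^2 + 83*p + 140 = (p + 4)*(p + 5)*(p + 7)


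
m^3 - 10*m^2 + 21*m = m*(m - 7)*(m - 3)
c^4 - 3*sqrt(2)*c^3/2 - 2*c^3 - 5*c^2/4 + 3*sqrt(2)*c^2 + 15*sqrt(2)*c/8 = c*(c - 5/2)*(c + 1/2)*(c - 3*sqrt(2)/2)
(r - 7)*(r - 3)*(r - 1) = r^3 - 11*r^2 + 31*r - 21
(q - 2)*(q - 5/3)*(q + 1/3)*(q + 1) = q^4 - 7*q^3/3 - 11*q^2/9 + 29*q/9 + 10/9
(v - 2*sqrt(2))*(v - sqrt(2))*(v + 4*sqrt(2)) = v^3 + sqrt(2)*v^2 - 20*v + 16*sqrt(2)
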